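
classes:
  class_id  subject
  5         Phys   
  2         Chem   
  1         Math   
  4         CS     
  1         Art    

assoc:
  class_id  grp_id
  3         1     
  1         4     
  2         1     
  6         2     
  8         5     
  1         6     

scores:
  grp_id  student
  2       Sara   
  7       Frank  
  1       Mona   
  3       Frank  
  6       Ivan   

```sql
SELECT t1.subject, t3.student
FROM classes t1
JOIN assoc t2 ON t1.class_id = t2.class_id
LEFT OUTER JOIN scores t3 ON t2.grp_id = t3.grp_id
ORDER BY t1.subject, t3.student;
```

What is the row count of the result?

Step 1 — t1 INNER JOIN t2 on class_id → 5 row(s).
Then LEFT JOIN `scores t3` on grp_id: each of those 5 rows is kept; rows whose t2.grp_id has no match in t3 get NULL for t3's columns.
Result: 5 row(s).

5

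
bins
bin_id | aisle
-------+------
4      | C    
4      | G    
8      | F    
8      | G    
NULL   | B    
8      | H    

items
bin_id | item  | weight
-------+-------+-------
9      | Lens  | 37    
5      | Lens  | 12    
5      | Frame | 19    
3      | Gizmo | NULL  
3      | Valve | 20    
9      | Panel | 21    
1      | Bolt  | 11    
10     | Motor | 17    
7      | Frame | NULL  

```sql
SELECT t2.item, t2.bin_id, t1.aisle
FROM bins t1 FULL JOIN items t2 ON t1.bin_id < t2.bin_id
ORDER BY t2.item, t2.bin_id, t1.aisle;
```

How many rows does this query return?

FULL OUTER JOIN keeps every row from both sides; unmatched rows get NULL for the other side's columns.
Matching on t1.bin_id < t2.bin_id. A NULL in a compared column never satisfies the condition.
- bin_id=4: 6 matching t2 row(s), so 6 row(s) emitted.
- bin_id=4: 6 matching t2 row(s), so 6 row(s) emitted.
- bin_id=8: 3 matching t2 row(s), so 3 row(s) emitted.
- bin_id=8: 3 matching t2 row(s), so 3 row(s) emitted.
- bin_id=NULL: no t2 row matches, row kept with t2 columns NULL.
- bin_id=8: 3 matching t2 row(s), so 3 row(s) emitted.
- 3 row(s) from t2 found no t1 partner → padded with NULL.
Total: 21 matched + 4 padded = 25 rows.

25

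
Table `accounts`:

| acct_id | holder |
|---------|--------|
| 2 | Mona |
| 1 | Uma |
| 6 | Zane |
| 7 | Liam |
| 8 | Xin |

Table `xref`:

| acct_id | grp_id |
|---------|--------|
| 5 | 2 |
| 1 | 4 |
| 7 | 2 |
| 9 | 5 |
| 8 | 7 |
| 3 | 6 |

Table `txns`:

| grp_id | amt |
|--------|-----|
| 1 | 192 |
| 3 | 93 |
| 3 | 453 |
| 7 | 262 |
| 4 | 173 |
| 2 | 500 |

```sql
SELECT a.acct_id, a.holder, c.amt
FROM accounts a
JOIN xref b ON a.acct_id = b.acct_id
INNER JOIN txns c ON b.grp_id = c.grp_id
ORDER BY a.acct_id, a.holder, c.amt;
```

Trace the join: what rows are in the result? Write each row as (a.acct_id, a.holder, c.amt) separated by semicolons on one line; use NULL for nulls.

(1, Uma, 173); (7, Liam, 500); (8, Xin, 262)

Joins associate left-to-right: accounts INNER JOIN xref on acct_id gives 3 intermediate row(s).
Then INNER JOIN `txns c` on grp_id: keep only rows whose b.grp_id appears in c.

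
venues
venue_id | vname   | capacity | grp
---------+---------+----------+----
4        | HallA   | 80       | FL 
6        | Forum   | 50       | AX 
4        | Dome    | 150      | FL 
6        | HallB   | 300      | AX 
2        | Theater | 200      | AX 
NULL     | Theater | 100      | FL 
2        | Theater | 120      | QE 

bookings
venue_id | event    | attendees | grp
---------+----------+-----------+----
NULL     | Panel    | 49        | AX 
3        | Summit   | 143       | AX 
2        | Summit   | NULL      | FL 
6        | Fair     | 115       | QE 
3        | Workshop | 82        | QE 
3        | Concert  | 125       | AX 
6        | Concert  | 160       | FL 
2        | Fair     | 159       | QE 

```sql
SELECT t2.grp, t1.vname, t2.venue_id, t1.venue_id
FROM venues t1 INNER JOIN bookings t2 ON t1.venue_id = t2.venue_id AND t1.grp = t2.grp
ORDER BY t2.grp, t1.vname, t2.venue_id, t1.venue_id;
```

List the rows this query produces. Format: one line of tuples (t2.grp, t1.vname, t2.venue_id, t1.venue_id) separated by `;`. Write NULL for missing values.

INNER JOIN keeps only pairs where the ON condition holds.
Matching on t1.venue_id = t2.venue_id AND t1.grp = t2.grp. A NULL in a compared column never satisfies the condition.
- t1 (venue_id=4, grp=FL) has no partner → excluded.
- t1 (venue_id=6, grp=AX) has no partner → excluded.
- t1 (venue_id=4, grp=FL) has no partner → excluded.
- t1 (venue_id=6, grp=AX) has no partner → excluded.
- t1 (venue_id=2, grp=AX) has no partner → excluded.
- t1 (venue_id=NULL, grp=FL) has no partner → excluded.
- t1 (venue_id=2, grp=QE) pairs with 1 row(s) of t2.
After projecting and ordering:
t2.grp | t1.vname | t2.venue_id | t1.venue_id
QE | Theater | 2 | 2

(QE, Theater, 2, 2)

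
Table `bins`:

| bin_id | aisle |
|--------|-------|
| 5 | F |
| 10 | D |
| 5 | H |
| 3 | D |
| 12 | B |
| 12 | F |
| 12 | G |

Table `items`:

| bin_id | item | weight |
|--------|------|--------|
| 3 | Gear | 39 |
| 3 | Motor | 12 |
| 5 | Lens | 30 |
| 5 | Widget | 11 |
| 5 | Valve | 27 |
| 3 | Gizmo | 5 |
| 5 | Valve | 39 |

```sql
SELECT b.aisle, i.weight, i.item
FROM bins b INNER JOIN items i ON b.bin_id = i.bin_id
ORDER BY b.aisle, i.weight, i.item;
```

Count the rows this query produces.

11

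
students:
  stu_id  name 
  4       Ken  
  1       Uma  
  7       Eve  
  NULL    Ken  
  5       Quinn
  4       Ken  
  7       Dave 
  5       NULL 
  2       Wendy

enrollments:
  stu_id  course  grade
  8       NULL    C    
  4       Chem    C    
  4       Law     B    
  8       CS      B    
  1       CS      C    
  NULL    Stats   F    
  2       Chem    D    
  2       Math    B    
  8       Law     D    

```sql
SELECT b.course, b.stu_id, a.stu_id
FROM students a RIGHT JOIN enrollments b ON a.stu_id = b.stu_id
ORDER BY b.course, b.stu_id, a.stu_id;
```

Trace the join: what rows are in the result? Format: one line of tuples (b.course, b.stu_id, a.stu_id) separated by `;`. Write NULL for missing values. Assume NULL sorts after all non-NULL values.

RIGHT JOIN keeps every row from `enrollments`; unmatched rows get NULL for `students`'s columns.
Matching on a.stu_id = b.stu_id. A NULL in a compared column never satisfies the condition.
Matched pairs: 7; unmatched b rows kept: 4.

(CS, 1, 1); (CS, 8, NULL); (Chem, 2, 2); (Chem, 4, 4); (Chem, 4, 4); (Law, 4, 4); (Law, 4, 4); (Law, 8, NULL); (Math, 2, 2); (Stats, NULL, NULL); (NULL, 8, NULL)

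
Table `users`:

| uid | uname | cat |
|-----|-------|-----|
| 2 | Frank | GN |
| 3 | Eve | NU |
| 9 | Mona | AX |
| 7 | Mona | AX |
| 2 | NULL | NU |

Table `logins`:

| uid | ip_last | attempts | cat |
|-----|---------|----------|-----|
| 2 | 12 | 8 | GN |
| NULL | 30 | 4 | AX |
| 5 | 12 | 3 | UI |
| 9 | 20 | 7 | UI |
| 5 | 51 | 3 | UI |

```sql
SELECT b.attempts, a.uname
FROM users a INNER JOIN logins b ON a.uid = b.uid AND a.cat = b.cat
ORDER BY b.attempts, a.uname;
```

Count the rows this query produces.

1

INNER JOIN keeps only pairs where the ON condition holds.
Matching on a.uid = b.uid AND a.cat = b.cat. A NULL in a compared column never satisfies the condition.
Matched pairs: 1.
Total: 1 rows.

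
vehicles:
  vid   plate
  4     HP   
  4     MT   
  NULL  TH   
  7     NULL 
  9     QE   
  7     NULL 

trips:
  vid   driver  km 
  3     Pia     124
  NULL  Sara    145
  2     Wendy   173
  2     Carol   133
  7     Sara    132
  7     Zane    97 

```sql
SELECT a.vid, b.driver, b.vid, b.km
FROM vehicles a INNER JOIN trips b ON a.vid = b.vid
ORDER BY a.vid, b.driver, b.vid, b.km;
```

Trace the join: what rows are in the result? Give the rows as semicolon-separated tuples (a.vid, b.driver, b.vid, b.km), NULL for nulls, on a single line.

INNER JOIN keeps only pairs where the ON condition holds.
Matching on a.vid = b.vid. A NULL in a compared column never satisfies the condition.
Matched pairs: 4.

(7, Sara, 7, 132); (7, Sara, 7, 132); (7, Zane, 7, 97); (7, Zane, 7, 97)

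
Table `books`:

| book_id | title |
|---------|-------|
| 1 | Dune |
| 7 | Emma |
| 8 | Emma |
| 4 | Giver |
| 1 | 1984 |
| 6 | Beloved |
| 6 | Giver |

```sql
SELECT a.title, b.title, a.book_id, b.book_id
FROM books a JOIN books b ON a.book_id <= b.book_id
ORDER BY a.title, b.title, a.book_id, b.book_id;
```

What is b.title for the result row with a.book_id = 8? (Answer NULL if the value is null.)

Emma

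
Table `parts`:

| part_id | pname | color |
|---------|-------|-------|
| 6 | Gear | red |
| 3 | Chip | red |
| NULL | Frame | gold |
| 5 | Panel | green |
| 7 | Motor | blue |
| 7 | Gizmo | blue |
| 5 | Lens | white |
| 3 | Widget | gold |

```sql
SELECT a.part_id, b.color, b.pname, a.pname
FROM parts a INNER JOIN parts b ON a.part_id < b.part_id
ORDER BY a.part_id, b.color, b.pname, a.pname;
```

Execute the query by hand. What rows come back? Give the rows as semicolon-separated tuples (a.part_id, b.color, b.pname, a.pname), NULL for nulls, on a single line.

INNER JOIN keeps only pairs where the ON condition holds.
Matching on a.part_id < b.part_id. A NULL in a compared column never satisfies the condition.
- a row (part_id=6): matches 2 b row(s) → 2 output row(s).
- a row (part_id=3): matches 5 b row(s) → 5 output row(s).
- a row (part_id=NULL): no match → dropped.
- a row (part_id=5): matches 3 b row(s) → 3 output row(s).
- a row (part_id=7): no match → dropped.
- a row (part_id=7): no match → dropped.
- a row (part_id=5): matches 3 b row(s) → 3 output row(s).
- a row (part_id=3): matches 5 b row(s) → 5 output row(s).

(3, blue, Gizmo, Chip); (3, blue, Gizmo, Widget); (3, blue, Motor, Chip); (3, blue, Motor, Widget); (3, green, Panel, Chip); (3, green, Panel, Widget); (3, red, Gear, Chip); (3, red, Gear, Widget); (3, white, Lens, Chip); (3, white, Lens, Widget); (5, blue, Gizmo, Lens); (5, blue, Gizmo, Panel); (5, blue, Motor, Lens); (5, blue, Motor, Panel); (5, red, Gear, Lens); (5, red, Gear, Panel); (6, blue, Gizmo, Gear); (6, blue, Motor, Gear)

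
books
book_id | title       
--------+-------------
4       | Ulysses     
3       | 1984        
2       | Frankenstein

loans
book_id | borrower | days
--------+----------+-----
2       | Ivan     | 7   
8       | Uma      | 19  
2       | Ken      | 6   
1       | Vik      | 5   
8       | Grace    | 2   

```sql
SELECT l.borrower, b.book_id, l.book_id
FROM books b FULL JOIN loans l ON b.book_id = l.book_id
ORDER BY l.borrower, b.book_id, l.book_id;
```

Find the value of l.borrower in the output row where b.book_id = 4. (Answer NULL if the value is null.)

FULL OUTER JOIN keeps every row from both sides; unmatched rows get NULL for the other side's columns.
Matching on b.book_id = l.book_id.
- b[0] book_id=4 → no match; kept with NULLs on the l side.
- b[1] book_id=3 → no match; kept with NULLs on the l side.
- b[2] book_id=2 → 2 match(es) in l → 2 row(s).
- plus 3 unmatched l row(s), each kept with NULL b columns.

NULL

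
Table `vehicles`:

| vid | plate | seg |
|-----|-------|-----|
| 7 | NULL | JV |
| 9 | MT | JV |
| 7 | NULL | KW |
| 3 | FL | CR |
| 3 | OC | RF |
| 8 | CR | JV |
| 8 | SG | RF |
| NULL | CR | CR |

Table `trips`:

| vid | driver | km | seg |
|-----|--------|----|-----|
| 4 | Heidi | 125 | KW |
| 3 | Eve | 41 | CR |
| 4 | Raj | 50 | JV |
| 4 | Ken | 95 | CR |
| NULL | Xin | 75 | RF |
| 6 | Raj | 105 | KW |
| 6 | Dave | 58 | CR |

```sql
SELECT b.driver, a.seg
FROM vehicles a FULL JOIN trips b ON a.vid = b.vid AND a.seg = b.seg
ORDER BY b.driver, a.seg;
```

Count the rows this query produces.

14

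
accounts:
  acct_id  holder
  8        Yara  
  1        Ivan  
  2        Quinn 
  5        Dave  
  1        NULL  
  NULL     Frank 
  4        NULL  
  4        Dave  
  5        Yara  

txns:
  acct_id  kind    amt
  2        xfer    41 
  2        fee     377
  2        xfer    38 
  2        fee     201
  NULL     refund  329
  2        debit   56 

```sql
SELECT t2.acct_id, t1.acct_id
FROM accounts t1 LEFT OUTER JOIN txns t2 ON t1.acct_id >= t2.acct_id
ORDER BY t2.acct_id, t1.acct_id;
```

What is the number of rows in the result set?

33

LEFT JOIN keeps every row from `accounts`; unmatched rows get NULL for `txns`'s columns.
Matching on t1.acct_id >= t2.acct_id. A NULL in a compared column never satisfies the condition.
Matched pairs: 30; unmatched t1 rows kept: 3.
Total: 30 matched + 3 padded = 33 rows.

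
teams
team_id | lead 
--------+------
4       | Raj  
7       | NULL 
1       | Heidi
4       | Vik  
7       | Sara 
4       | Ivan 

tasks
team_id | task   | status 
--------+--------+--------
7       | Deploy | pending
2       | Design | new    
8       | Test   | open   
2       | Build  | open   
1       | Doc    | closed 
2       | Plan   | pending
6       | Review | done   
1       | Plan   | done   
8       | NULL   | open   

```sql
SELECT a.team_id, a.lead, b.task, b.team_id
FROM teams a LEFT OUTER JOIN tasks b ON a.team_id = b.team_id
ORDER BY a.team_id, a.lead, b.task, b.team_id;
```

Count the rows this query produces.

LEFT JOIN keeps every row from `teams`; unmatched rows get NULL for `tasks`'s columns.
Matching on a.team_id = b.team_id.
- a (team_id=4) has no partner → padded with NULL.
- a (team_id=7) pairs with 1 row(s) of b.
- a (team_id=1) pairs with 2 row(s) of b.
- a (team_id=4) has no partner → padded with NULL.
- a (team_id=7) pairs with 1 row(s) of b.
- a (team_id=4) has no partner → padded with NULL.
Total: 4 matched + 3 padded = 7 rows.

7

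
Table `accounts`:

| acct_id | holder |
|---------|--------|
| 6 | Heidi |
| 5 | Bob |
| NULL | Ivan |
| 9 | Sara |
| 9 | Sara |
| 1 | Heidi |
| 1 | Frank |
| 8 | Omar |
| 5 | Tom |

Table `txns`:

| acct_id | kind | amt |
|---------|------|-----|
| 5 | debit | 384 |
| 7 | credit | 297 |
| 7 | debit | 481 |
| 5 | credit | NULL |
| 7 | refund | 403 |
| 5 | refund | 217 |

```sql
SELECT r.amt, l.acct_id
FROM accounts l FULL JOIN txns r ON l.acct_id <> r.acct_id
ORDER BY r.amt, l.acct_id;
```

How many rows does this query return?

FULL OUTER JOIN keeps every row from both sides; unmatched rows get NULL for the other side's columns.
Matching on l.acct_id <> r.acct_id. A NULL in a compared column never satisfies the condition.
- l (acct_id=6) pairs with 6 row(s) of r.
- l (acct_id=5) pairs with 3 row(s) of r.
- l (acct_id=NULL) has no partner → padded with NULL.
- l (acct_id=9) pairs with 6 row(s) of r.
- l (acct_id=9) pairs with 6 row(s) of r.
- l (acct_id=1) pairs with 6 row(s) of r.
- l (acct_id=1) pairs with 6 row(s) of r.
- l (acct_id=8) pairs with 6 row(s) of r.
- l (acct_id=5) pairs with 3 row(s) of r.
Total: 42 matched + 1 padded = 43 rows.

43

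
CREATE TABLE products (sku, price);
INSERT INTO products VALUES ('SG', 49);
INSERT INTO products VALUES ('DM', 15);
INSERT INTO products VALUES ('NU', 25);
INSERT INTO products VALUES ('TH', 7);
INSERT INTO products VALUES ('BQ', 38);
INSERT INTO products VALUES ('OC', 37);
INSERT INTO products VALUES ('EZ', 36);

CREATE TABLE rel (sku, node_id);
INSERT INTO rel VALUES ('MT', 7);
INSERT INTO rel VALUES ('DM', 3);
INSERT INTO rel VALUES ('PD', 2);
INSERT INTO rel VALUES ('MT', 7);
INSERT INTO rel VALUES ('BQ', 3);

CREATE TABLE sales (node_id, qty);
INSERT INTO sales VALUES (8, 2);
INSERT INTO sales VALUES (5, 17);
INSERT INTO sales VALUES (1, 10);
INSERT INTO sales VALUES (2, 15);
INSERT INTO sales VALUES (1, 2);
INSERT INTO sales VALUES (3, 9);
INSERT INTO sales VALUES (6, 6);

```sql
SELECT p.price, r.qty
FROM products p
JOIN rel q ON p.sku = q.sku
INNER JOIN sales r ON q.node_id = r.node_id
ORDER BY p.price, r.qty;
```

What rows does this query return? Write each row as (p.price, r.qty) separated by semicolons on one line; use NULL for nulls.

(15, 9); (38, 9)

Step 1 — p INNER JOIN q on sku → 2 row(s).
Then INNER JOIN `sales r` on node_id: keep only rows whose q.node_id appears in r.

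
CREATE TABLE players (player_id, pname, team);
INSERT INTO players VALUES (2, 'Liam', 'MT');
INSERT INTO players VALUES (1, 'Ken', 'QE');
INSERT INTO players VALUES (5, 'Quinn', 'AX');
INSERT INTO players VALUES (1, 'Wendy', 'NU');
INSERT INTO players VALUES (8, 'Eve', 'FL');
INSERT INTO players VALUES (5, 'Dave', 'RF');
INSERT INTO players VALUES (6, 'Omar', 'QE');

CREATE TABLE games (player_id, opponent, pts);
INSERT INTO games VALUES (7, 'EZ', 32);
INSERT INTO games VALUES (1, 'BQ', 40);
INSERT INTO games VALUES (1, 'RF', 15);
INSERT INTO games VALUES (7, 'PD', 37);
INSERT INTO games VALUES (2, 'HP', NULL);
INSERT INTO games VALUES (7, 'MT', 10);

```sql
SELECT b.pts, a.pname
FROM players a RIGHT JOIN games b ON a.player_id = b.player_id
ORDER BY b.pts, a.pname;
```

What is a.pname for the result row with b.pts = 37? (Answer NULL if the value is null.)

NULL

RIGHT JOIN keeps every row from `games`; unmatched rows get NULL for `players`'s columns.
Matching on a.player_id = b.player_id.
Matched pairs: 5; unmatched b rows kept: 3.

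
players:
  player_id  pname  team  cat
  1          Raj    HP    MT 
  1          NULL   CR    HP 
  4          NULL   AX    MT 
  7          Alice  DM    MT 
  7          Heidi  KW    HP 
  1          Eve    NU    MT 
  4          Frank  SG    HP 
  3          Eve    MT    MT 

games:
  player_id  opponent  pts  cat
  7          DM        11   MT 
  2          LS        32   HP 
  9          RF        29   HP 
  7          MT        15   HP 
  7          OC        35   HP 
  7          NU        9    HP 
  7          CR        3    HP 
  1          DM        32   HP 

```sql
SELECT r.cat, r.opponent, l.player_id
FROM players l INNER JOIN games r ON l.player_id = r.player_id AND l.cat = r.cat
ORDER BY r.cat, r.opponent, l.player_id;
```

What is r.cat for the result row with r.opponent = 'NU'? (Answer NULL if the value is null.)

HP

INNER JOIN keeps only pairs where the ON condition holds.
Matching on l.player_id = r.player_id AND l.cat = r.cat.
- l (player_id=1, cat=MT) has no partner → excluded.
- l (player_id=1, cat=HP) pairs with 1 row(s) of r.
- l (player_id=4, cat=MT) has no partner → excluded.
- l (player_id=7, cat=MT) pairs with 1 row(s) of r.
- l (player_id=7, cat=HP) pairs with 4 row(s) of r.
- l (player_id=1, cat=MT) has no partner → excluded.
- l (player_id=4, cat=HP) has no partner → excluded.
- l (player_id=3, cat=MT) has no partner → excluded.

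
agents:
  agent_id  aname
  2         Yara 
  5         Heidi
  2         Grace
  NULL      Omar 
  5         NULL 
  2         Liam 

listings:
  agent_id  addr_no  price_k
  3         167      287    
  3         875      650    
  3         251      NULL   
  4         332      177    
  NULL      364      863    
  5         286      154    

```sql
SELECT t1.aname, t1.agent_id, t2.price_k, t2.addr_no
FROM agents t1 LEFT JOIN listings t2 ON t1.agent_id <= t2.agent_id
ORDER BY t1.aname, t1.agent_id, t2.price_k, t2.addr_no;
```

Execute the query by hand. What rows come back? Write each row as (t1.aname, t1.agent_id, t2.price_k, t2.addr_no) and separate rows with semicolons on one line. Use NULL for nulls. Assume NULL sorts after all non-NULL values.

(Grace, 2, 154, 286); (Grace, 2, 177, 332); (Grace, 2, 287, 167); (Grace, 2, 650, 875); (Grace, 2, NULL, 251); (Heidi, 5, 154, 286); (Liam, 2, 154, 286); (Liam, 2, 177, 332); (Liam, 2, 287, 167); (Liam, 2, 650, 875); (Liam, 2, NULL, 251); (Omar, NULL, NULL, NULL); (Yara, 2, 154, 286); (Yara, 2, 177, 332); (Yara, 2, 287, 167); (Yara, 2, 650, 875); (Yara, 2, NULL, 251); (NULL, 5, 154, 286)

LEFT JOIN keeps every row from `agents`; unmatched rows get NULL for `listings`'s columns.
Matching on t1.agent_id <= t2.agent_id. A NULL in a compared column never satisfies the condition.
- t1 (agent_id=2) pairs with 5 row(s) of t2.
- t1 (agent_id=5) pairs with 1 row(s) of t2.
- t1 (agent_id=2) pairs with 5 row(s) of t2.
- t1 (agent_id=NULL) has no partner → padded with NULL.
- t1 (agent_id=5) pairs with 1 row(s) of t2.
- t1 (agent_id=2) pairs with 5 row(s) of t2.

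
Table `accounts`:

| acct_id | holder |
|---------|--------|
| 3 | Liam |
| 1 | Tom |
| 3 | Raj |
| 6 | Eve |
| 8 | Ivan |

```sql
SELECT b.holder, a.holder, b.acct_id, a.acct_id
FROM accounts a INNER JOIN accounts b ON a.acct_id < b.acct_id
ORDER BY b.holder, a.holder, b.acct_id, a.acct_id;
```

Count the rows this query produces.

9

INNER JOIN keeps only pairs where the ON condition holds.
Matching on a.acct_id < b.acct_id.
Matched pairs: 9.
Total: 9 rows.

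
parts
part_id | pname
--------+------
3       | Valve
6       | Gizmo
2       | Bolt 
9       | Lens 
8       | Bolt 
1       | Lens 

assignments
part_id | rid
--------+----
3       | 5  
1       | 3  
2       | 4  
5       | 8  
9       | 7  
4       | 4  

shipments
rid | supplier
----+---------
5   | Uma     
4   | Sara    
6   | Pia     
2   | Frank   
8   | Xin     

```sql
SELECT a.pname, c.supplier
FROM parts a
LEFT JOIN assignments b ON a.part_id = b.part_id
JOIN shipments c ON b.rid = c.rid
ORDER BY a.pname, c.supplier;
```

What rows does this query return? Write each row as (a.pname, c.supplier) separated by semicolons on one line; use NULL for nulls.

(Bolt, Sara); (Valve, Uma)

Step 1 — a LEFT JOIN b on part_id → 6 row(s).
Then INNER JOIN `shipments c` on rid: keep only rows whose b.rid appears in c.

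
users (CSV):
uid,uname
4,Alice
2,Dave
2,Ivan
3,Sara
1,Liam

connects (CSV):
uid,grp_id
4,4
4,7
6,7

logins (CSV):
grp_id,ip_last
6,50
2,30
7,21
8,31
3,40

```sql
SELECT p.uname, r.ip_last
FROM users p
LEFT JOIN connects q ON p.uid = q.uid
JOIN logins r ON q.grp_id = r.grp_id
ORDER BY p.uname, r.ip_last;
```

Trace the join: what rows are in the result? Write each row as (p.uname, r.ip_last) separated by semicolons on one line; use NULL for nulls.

(Alice, 21)

Evaluate left to right. First `users p LEFT JOIN connects q` on uid: 6 row(s).
Then INNER JOIN `logins r` on grp_id: keep only rows whose q.grp_id appears in r.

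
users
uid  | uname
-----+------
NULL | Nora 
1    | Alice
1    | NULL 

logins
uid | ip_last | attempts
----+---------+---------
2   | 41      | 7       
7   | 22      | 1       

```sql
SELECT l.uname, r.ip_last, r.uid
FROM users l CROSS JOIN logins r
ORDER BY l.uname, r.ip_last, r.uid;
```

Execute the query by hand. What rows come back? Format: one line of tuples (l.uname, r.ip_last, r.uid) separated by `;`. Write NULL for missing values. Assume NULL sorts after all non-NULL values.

(Alice, 22, 7); (Alice, 41, 2); (Nora, 22, 7); (Nora, 41, 2); (NULL, 22, 7); (NULL, 41, 2)

CROSS JOIN pairs every row of `users` with every row of `logins`: 3 × 2 = 6 rows.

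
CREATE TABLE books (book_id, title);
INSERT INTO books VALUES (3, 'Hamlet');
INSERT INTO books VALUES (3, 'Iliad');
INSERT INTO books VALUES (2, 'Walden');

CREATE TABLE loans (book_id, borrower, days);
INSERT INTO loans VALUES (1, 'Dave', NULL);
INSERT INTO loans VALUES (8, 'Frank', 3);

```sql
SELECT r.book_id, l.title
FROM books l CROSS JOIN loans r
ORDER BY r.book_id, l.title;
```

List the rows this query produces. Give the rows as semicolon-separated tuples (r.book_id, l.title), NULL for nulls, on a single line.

CROSS JOIN pairs every row of `books` with every row of `loans`: 3 × 2 = 6 rows.
After projecting and ordering:
r.book_id | l.title
1 | Hamlet
1 | Iliad
1 | Walden
8 | Hamlet
8 | Iliad
8 | Walden

(1, Hamlet); (1, Iliad); (1, Walden); (8, Hamlet); (8, Iliad); (8, Walden)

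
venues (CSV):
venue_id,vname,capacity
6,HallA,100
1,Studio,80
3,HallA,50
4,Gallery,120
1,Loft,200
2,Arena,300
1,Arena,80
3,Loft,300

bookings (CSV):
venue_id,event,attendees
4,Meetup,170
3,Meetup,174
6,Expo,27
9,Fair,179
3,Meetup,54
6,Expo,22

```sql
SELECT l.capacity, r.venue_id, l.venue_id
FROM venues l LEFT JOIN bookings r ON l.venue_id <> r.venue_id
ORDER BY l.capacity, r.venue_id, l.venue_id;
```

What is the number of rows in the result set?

LEFT JOIN keeps every row from `venues`; unmatched rows get NULL for `bookings`'s columns.
Matching on l.venue_id <> r.venue_id.
Matched pairs: 41; unmatched l rows kept: 0.
Total: 41 rows.

41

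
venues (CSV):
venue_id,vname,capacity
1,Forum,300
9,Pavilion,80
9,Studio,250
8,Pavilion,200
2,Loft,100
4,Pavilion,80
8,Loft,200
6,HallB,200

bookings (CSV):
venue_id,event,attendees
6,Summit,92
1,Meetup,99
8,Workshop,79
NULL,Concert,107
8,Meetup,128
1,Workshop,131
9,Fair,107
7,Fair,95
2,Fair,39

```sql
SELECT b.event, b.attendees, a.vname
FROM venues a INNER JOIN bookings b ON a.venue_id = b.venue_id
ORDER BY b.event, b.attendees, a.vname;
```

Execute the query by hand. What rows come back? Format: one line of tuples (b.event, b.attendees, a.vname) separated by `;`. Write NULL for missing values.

(Fair, 39, Loft); (Fair, 107, Pavilion); (Fair, 107, Studio); (Meetup, 99, Forum); (Meetup, 128, Loft); (Meetup, 128, Pavilion); (Summit, 92, HallB); (Workshop, 79, Loft); (Workshop, 79, Pavilion); (Workshop, 131, Forum)

INNER JOIN keeps only pairs where the ON condition holds.
Matching on a.venue_id = b.venue_id. A NULL in a compared column never satisfies the condition.
Matched pairs: 10.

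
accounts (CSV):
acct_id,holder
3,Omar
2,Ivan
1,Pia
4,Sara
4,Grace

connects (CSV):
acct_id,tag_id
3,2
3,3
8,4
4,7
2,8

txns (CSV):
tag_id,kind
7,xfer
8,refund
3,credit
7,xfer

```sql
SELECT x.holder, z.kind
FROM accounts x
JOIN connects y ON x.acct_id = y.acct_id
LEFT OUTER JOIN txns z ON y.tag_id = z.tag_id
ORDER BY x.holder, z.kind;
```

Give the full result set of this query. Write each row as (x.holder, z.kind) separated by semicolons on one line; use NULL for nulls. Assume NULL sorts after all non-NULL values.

(Grace, xfer); (Grace, xfer); (Ivan, refund); (Omar, credit); (Omar, NULL); (Sara, xfer); (Sara, xfer)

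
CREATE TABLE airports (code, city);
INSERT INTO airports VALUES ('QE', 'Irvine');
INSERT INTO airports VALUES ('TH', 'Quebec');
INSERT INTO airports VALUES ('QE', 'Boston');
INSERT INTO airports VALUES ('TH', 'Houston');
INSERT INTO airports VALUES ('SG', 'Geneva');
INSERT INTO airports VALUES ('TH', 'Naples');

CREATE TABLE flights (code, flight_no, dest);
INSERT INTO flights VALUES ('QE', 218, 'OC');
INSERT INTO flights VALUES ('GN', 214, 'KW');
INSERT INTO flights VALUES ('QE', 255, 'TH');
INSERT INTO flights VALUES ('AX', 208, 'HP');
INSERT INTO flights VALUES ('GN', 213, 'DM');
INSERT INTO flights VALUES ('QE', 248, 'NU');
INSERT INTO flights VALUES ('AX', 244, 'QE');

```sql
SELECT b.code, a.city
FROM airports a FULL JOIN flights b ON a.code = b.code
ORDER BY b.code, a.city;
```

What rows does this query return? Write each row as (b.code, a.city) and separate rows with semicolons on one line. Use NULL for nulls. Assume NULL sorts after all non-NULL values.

FULL OUTER JOIN keeps every row from both sides; unmatched rows get NULL for the other side's columns.
Matching on a.code = b.code.
- code=QE: 3 matching b row(s), so 3 row(s) emitted.
- code=TH: no b row matches, row kept with b columns NULL.
- code=QE: 3 matching b row(s), so 3 row(s) emitted.
- code=TH: no b row matches, row kept with b columns NULL.
- code=SG: no b row matches, row kept with b columns NULL.
- code=TH: no b row matches, row kept with b columns NULL.
- plus 4 unmatched b row(s), each kept with NULL a columns.

(AX, NULL); (AX, NULL); (GN, NULL); (GN, NULL); (QE, Boston); (QE, Boston); (QE, Boston); (QE, Irvine); (QE, Irvine); (QE, Irvine); (NULL, Geneva); (NULL, Houston); (NULL, Naples); (NULL, Quebec)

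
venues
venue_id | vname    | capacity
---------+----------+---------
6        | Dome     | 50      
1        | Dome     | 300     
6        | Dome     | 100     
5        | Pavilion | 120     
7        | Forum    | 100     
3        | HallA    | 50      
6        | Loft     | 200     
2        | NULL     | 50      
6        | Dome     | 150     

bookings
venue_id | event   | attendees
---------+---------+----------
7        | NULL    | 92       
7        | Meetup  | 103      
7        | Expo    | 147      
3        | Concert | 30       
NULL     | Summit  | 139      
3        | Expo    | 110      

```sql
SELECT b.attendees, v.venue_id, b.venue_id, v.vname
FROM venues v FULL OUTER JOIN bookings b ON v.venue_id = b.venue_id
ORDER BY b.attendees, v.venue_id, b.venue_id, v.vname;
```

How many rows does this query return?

13

FULL OUTER JOIN keeps every row from both sides; unmatched rows get NULL for the other side's columns.
Matching on v.venue_id = b.venue_id. A NULL in a compared column never satisfies the condition.
Matched pairs: 5; unmatched v rows kept: 7; unmatched b rows kept: 1.
Total: 5 matched + 8 padded = 13 rows.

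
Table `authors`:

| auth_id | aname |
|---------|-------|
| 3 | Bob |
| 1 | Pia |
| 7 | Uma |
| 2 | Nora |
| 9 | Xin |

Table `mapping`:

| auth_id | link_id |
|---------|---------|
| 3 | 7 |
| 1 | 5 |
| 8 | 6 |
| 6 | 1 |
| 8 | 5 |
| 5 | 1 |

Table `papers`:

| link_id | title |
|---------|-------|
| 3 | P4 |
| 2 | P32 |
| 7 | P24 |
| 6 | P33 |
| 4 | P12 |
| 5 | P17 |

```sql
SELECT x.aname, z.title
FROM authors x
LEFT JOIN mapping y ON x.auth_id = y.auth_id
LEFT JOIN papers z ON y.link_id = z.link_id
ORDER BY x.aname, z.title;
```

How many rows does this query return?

5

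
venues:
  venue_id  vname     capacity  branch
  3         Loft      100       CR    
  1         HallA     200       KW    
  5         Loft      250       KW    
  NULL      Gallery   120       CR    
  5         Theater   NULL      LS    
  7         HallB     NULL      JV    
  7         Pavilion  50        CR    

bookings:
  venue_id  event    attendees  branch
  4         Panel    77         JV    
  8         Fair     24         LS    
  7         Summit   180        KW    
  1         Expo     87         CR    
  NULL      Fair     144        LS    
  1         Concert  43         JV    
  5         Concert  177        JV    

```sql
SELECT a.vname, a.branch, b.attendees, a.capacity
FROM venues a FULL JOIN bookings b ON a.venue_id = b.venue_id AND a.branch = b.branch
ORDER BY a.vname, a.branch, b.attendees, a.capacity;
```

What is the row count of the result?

14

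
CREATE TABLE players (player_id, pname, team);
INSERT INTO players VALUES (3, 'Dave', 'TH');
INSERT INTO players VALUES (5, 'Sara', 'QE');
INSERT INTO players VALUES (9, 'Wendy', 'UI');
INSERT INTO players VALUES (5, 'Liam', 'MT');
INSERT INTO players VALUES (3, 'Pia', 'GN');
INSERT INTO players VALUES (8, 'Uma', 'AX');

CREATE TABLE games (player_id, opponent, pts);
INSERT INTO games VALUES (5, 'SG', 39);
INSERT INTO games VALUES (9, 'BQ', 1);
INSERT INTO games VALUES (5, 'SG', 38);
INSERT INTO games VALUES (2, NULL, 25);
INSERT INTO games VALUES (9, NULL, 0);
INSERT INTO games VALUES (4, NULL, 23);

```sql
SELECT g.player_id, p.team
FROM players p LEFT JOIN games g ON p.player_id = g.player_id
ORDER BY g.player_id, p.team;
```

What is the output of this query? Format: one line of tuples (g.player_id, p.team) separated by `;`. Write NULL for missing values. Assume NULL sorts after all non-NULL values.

LEFT JOIN keeps every row from `players`; unmatched rows get NULL for `games`'s columns.
Matching on p.player_id = g.player_id.
Matched pairs: 6; unmatched p rows kept: 3.

(5, MT); (5, MT); (5, QE); (5, QE); (9, UI); (9, UI); (NULL, AX); (NULL, GN); (NULL, TH)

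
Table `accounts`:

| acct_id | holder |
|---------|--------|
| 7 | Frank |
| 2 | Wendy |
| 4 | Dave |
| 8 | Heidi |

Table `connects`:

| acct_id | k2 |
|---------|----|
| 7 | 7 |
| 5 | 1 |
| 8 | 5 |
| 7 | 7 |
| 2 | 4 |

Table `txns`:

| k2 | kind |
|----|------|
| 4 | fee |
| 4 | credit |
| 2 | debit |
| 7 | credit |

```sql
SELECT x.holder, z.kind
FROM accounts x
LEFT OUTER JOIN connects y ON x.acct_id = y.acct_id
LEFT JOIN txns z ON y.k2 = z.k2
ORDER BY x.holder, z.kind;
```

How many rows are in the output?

6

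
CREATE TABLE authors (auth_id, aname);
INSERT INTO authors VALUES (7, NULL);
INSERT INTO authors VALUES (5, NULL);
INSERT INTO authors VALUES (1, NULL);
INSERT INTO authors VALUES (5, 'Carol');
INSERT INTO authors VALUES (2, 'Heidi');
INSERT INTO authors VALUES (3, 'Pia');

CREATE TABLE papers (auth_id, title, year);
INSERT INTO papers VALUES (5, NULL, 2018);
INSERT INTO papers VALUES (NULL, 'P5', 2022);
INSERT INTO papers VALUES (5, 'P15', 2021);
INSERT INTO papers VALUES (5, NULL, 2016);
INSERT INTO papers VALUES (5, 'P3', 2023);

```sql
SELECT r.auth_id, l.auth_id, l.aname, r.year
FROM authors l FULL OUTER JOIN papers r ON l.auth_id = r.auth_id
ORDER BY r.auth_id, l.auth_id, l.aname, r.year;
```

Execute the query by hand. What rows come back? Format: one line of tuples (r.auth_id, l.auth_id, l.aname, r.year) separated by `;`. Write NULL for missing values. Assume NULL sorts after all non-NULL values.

FULL OUTER JOIN keeps every row from both sides; unmatched rows get NULL for the other side's columns.
Matching on l.auth_id = r.auth_id. A NULL in a compared column never satisfies the condition.
Matched pairs: 8; unmatched l rows kept: 4; unmatched r rows kept: 1.

(5, 5, Carol, 2016); (5, 5, Carol, 2018); (5, 5, Carol, 2021); (5, 5, Carol, 2023); (5, 5, NULL, 2016); (5, 5, NULL, 2018); (5, 5, NULL, 2021); (5, 5, NULL, 2023); (NULL, 1, NULL, NULL); (NULL, 2, Heidi, NULL); (NULL, 3, Pia, NULL); (NULL, 7, NULL, NULL); (NULL, NULL, NULL, 2022)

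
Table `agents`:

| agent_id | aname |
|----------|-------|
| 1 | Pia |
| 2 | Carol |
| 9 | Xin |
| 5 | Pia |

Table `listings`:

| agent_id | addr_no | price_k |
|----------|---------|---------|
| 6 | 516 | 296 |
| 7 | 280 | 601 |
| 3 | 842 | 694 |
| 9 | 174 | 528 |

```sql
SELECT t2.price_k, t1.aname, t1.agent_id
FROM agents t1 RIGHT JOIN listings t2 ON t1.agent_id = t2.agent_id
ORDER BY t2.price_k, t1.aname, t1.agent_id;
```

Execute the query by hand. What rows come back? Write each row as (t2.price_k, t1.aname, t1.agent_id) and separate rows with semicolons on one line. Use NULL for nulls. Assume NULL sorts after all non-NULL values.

(296, NULL, NULL); (528, Xin, 9); (601, NULL, NULL); (694, NULL, NULL)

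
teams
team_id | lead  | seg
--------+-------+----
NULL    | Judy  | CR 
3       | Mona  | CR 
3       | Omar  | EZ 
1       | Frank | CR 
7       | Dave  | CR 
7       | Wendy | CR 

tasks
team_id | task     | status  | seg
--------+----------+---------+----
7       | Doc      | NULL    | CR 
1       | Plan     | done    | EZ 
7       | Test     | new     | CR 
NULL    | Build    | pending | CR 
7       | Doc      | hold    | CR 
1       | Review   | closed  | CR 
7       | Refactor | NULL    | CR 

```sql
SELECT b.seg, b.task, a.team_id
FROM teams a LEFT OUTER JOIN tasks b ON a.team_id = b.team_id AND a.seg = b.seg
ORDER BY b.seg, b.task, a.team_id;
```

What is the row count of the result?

12

LEFT JOIN keeps every row from `teams`; unmatched rows get NULL for `tasks`'s columns.
Matching on a.team_id = b.team_id AND a.seg = b.seg. A NULL in a compared column never satisfies the condition.
- a[0] team_id=NULL, seg=CR → no match; kept with NULLs on the b side.
- a[1] team_id=3, seg=CR → no match; kept with NULLs on the b side.
- a[2] team_id=3, seg=EZ → no match; kept with NULLs on the b side.
- a[3] team_id=1, seg=CR → 1 match(es) in b → 1 row(s).
- a[4] team_id=7, seg=CR → 4 match(es) in b → 4 row(s).
- a[5] team_id=7, seg=CR → 4 match(es) in b → 4 row(s).
Total: 9 matched + 3 padded = 12 rows.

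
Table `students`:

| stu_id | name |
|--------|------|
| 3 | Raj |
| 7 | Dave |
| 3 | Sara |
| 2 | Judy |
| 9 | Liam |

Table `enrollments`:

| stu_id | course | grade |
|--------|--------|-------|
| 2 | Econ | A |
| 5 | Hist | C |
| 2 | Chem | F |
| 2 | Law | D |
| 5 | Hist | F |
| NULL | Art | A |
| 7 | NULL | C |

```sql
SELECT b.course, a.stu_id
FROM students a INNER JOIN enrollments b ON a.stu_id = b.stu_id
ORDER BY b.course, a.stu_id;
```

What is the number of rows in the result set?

4

INNER JOIN keeps only pairs where the ON condition holds.
Matching on a.stu_id = b.stu_id. A NULL in a compared column never satisfies the condition.
- a (stu_id=3) has no partner → excluded.
- a (stu_id=7) pairs with 1 row(s) of b.
- a (stu_id=3) has no partner → excluded.
- a (stu_id=2) pairs with 3 row(s) of b.
- a (stu_id=9) has no partner → excluded.
Total: 4 rows.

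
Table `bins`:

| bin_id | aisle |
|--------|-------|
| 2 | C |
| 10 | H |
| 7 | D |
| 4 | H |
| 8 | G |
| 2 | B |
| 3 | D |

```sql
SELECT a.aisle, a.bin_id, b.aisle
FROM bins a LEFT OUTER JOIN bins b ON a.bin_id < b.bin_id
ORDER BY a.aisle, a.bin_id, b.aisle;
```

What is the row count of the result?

21

LEFT JOIN keeps every row from `bins a`; unmatched rows get NULL for `bins b`'s columns.
Matching on a.bin_id < b.bin_id.
- a[0] bin_id=2 → 5 match(es) in b → 5 row(s).
- a[1] bin_id=10 → no match; kept with NULLs on the b side.
- a[2] bin_id=7 → 2 match(es) in b → 2 row(s).
- a[3] bin_id=4 → 3 match(es) in b → 3 row(s).
- a[4] bin_id=8 → 1 match(es) in b → 1 row(s).
- a[5] bin_id=2 → 5 match(es) in b → 5 row(s).
- a[6] bin_id=3 → 4 match(es) in b → 4 row(s).
Total: 20 matched + 1 padded = 21 rows.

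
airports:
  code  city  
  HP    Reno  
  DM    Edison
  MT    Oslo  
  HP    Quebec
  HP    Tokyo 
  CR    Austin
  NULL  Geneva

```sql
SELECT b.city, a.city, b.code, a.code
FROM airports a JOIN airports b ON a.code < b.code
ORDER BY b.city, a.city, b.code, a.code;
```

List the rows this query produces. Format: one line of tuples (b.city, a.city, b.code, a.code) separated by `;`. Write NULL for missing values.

(Edison, Austin, DM, CR); (Oslo, Austin, MT, CR); (Oslo, Edison, MT, DM); (Oslo, Quebec, MT, HP); (Oslo, Reno, MT, HP); (Oslo, Tokyo, MT, HP); (Quebec, Austin, HP, CR); (Quebec, Edison, HP, DM); (Reno, Austin, HP, CR); (Reno, Edison, HP, DM); (Tokyo, Austin, HP, CR); (Tokyo, Edison, HP, DM)

INNER JOIN keeps only pairs where the ON condition holds.
Matching on a.code < b.code. A NULL in a compared column never satisfies the condition.
Matched pairs: 12.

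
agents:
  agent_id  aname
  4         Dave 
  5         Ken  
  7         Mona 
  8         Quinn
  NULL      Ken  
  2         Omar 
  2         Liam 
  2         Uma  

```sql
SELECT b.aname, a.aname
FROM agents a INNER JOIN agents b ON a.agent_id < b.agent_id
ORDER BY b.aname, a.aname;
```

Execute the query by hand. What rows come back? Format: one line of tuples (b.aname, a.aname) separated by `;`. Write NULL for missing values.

(Dave, Liam); (Dave, Omar); (Dave, Uma); (Ken, Dave); (Ken, Liam); (Ken, Omar); (Ken, Uma); (Mona, Dave); (Mona, Ken); (Mona, Liam); (Mona, Omar); (Mona, Uma); (Quinn, Dave); (Quinn, Ken); (Quinn, Liam); (Quinn, Mona); (Quinn, Omar); (Quinn, Uma)

INNER JOIN keeps only pairs where the ON condition holds.
Matching on a.agent_id < b.agent_id. A NULL in a compared column never satisfies the condition.
- a (agent_id=4) pairs with 3 row(s) of b.
- a (agent_id=5) pairs with 2 row(s) of b.
- a (agent_id=7) pairs with 1 row(s) of b.
- a (agent_id=8) has no partner → excluded.
- a (agent_id=NULL) has no partner → excluded.
- a (agent_id=2) pairs with 4 row(s) of b.
- a (agent_id=2) pairs with 4 row(s) of b.
- a (agent_id=2) pairs with 4 row(s) of b.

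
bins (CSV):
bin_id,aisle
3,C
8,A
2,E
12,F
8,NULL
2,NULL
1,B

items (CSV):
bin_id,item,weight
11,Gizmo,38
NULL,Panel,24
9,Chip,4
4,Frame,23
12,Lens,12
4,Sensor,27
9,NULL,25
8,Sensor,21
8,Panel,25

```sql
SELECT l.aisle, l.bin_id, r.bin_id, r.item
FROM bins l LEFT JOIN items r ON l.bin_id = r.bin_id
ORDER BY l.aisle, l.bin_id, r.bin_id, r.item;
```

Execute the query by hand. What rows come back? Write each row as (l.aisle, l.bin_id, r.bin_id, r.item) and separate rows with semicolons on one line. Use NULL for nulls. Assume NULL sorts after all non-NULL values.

(A, 8, 8, Panel); (A, 8, 8, Sensor); (B, 1, NULL, NULL); (C, 3, NULL, NULL); (E, 2, NULL, NULL); (F, 12, 12, Lens); (NULL, 2, NULL, NULL); (NULL, 8, 8, Panel); (NULL, 8, 8, Sensor)

LEFT JOIN keeps every row from `bins`; unmatched rows get NULL for `items`'s columns.
Matching on l.bin_id = r.bin_id. A NULL in a compared column never satisfies the condition.
Matched pairs: 5; unmatched l rows kept: 4.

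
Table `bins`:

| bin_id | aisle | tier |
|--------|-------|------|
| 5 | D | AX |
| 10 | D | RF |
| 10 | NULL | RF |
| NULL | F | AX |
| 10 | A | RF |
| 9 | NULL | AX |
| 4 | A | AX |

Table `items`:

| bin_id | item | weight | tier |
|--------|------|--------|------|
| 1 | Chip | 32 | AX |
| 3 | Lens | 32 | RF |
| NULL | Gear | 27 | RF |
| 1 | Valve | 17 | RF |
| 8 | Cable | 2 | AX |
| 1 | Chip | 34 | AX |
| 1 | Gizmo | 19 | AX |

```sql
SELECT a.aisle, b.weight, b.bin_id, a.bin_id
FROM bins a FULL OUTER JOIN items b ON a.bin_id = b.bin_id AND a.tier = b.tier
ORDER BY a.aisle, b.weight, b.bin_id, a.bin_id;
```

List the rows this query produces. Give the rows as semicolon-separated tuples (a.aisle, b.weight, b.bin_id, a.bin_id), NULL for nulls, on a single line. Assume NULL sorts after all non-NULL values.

(A, NULL, NULL, 4); (A, NULL, NULL, 10); (D, NULL, NULL, 5); (D, NULL, NULL, 10); (F, NULL, NULL, NULL); (NULL, 2, 8, NULL); (NULL, 17, 1, NULL); (NULL, 19, 1, NULL); (NULL, 27, NULL, NULL); (NULL, 32, 1, NULL); (NULL, 32, 3, NULL); (NULL, 34, 1, NULL); (NULL, NULL, NULL, 9); (NULL, NULL, NULL, 10)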